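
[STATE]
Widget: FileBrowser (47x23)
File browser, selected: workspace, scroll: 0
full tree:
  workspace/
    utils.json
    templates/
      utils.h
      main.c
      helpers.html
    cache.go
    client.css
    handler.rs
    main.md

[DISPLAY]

> [-] workspace/                               
    utils.json                                 
    [+] templates/                             
    cache.go                                   
    client.css                                 
    handler.rs                                 
    main.md                                    
                                               
                                               
                                               
                                               
                                               
                                               
                                               
                                               
                                               
                                               
                                               
                                               
                                               
                                               
                                               
                                               


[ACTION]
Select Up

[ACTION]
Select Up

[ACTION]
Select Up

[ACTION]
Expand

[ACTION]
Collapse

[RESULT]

> [+] workspace/                               
                                               
                                               
                                               
                                               
                                               
                                               
                                               
                                               
                                               
                                               
                                               
                                               
                                               
                                               
                                               
                                               
                                               
                                               
                                               
                                               
                                               
                                               


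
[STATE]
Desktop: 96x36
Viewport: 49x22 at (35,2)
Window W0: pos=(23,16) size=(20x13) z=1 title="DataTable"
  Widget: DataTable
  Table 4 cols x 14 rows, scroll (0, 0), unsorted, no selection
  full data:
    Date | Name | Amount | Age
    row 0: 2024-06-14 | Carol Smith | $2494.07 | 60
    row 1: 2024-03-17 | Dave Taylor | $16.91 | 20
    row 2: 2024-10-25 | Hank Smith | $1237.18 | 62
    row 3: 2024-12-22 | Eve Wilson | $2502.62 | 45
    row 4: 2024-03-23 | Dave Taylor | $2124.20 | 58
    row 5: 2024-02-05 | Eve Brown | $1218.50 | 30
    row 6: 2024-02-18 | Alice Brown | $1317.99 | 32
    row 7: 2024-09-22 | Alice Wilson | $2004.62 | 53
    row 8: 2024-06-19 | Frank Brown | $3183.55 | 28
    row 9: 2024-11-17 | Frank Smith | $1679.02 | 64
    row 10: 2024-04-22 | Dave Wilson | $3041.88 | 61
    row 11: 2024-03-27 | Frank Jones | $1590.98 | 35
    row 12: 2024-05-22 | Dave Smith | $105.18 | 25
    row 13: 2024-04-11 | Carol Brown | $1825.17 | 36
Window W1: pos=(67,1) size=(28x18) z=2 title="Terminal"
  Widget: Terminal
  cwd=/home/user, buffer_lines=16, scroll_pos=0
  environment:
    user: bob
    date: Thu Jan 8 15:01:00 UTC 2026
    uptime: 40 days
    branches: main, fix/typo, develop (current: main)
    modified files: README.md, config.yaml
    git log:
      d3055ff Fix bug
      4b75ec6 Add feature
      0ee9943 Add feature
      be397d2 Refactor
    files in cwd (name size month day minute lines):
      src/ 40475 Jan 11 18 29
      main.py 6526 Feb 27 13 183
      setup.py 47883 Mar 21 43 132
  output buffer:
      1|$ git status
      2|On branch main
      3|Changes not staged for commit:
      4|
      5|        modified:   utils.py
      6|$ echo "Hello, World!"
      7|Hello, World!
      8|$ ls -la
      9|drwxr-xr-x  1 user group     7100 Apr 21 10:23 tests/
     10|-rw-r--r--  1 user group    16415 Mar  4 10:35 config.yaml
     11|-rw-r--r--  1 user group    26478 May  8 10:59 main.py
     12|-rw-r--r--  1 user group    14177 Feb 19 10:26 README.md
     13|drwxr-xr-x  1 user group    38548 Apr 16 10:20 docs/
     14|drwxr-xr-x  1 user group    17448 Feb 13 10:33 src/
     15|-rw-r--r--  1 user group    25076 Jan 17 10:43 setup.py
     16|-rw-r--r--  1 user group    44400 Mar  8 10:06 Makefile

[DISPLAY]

                                ┃ Terminal       
                                ┠────────────────
                                ┃$ git status    
                                ┃On branch main  
                                ┃Changes not stag
                                ┃                
                                ┃        modified
                                ┃$ echo "Hello, W
                                ┃Hello, World!   
                                ┃$ ls -la        
                                ┃drwxr-xr-x  1 us
                                ┃-rw-r--r--  1 us
                                ┃-rw-r--r--  1 us
                                ┃-rw-r--r--  1 us
━━━━━━━┓                        ┃drwxr-xr-x  1 us
       ┃                        ┃drwxr-xr-x  1 us
───────┨                        ┗━━━━━━━━━━━━━━━━
Name   ┃                                         
───────┃                                         
Carol S┃                                         
Dave Ta┃                                         
Hank Sm┃                                         


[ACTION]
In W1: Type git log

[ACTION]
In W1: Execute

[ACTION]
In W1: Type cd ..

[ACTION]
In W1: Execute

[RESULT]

                                ┃ Terminal       
                                ┠────────────────
                                ┃-rw-r--r--  1 us
                                ┃-rw-r--r--  1 us
                                ┃drwxr-xr-x  1 us
                                ┃drwxr-xr-x  1 us
                                ┃-rw-r--r--  1 us
                                ┃-rw-r--r--  1 us
                                ┃$ git log       
                                ┃d3055ff Fix bug 
                                ┃4b75ec6 Add feat
                                ┃0ee9943 Add feat
                                ┃be397d2 Refactor
                                ┃$ cd ..         
━━━━━━━┓                        ┃                
       ┃                        ┃$ █             
───────┨                        ┗━━━━━━━━━━━━━━━━
Name   ┃                                         
───────┃                                         
Carol S┃                                         
Dave Ta┃                                         
Hank Sm┃                                         


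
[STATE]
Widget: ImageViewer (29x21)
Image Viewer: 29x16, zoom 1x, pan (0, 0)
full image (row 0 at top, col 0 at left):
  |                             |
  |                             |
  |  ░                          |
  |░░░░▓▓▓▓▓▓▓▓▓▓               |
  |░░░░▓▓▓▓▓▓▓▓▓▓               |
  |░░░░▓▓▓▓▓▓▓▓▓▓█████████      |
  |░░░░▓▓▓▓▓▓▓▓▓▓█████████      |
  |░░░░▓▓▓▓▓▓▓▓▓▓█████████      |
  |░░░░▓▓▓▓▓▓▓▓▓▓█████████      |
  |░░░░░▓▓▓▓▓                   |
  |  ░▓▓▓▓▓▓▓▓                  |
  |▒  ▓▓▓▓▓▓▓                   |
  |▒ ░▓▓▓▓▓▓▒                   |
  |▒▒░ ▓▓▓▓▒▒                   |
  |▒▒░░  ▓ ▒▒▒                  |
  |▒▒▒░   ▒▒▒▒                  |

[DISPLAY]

                             
                             
  ░                          
░░░░▓▓▓▓▓▓▓▓▓▓               
░░░░▓▓▓▓▓▓▓▓▓▓               
░░░░▓▓▓▓▓▓▓▓▓▓█████████      
░░░░▓▓▓▓▓▓▓▓▓▓█████████      
░░░░▓▓▓▓▓▓▓▓▓▓█████████      
░░░░▓▓▓▓▓▓▓▓▓▓█████████      
░░░░░▓▓▓▓▓                   
  ░▓▓▓▓▓▓▓▓                  
▒  ▓▓▓▓▓▓▓                   
▒ ░▓▓▓▓▓▓▒                   
▒▒░ ▓▓▓▓▒▒                   
▒▒░░  ▓ ▒▒▒                  
▒▒▒░   ▒▒▒▒                  
                             
                             
                             
                             
                             


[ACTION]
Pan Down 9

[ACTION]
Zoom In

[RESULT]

░░░░░░░░▓▓▓▓▓▓▓▓▓▓▓▓▓▓▓▓▓▓▓▓ 
░░░░░░░░▓▓▓▓▓▓▓▓▓▓▓▓▓▓▓▓▓▓▓▓█
░░░░░░░░▓▓▓▓▓▓▓▓▓▓▓▓▓▓▓▓▓▓▓▓█
░░░░░░░░▓▓▓▓▓▓▓▓▓▓▓▓▓▓▓▓▓▓▓▓█
░░░░░░░░▓▓▓▓▓▓▓▓▓▓▓▓▓▓▓▓▓▓▓▓█
░░░░░░░░▓▓▓▓▓▓▓▓▓▓▓▓▓▓▓▓▓▓▓▓█
░░░░░░░░▓▓▓▓▓▓▓▓▓▓▓▓▓▓▓▓▓▓▓▓█
░░░░░░░░▓▓▓▓▓▓▓▓▓▓▓▓▓▓▓▓▓▓▓▓█
░░░░░░░░▓▓▓▓▓▓▓▓▓▓▓▓▓▓▓▓▓▓▓▓█
░░░░░░░░░░▓▓▓▓▓▓▓▓▓▓         
░░░░░░░░░░▓▓▓▓▓▓▓▓▓▓         
    ░░▓▓▓▓▓▓▓▓▓▓▓▓▓▓▓▓       
    ░░▓▓▓▓▓▓▓▓▓▓▓▓▓▓▓▓       
▒▒    ▓▓▓▓▓▓▓▓▓▓▓▓▓▓         
▒▒    ▓▓▓▓▓▓▓▓▓▓▓▓▓▓         
▒▒  ░░▓▓▓▓▓▓▓▓▓▓▓▓▒▒         
▒▒  ░░▓▓▓▓▓▓▓▓▓▓▓▓▒▒         
▒▒▒▒░░  ▓▓▓▓▓▓▓▓▒▒▒▒         
▒▒▒▒░░  ▓▓▓▓▓▓▓▓▒▒▒▒         
▒▒▒▒░░░░    ▓▓  ▒▒▒▒▒▒       
▒▒▒▒░░░░    ▓▓  ▒▒▒▒▒▒       


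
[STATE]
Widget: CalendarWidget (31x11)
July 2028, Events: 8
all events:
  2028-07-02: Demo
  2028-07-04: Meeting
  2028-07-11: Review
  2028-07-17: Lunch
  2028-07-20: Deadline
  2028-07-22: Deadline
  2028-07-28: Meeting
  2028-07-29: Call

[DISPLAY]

           July 2028           
Mo Tu We Th Fr Sa Su           
                1  2*          
 3  4*  5  6  7  8  9          
10 11* 12 13 14 15 16          
17* 18 19 20* 21 22* 23        
24 25 26 27 28* 29* 30         
31                             
                               
                               
                               


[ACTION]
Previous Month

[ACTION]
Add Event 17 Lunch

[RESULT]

           June 2028           
Mo Tu We Th Fr Sa Su           
          1  2  3  4           
 5  6  7  8  9 10 11           
12 13 14 15 16 17* 18          
19 20 21 22 23 24 25           
26 27 28 29 30                 
                               
                               
                               
                               


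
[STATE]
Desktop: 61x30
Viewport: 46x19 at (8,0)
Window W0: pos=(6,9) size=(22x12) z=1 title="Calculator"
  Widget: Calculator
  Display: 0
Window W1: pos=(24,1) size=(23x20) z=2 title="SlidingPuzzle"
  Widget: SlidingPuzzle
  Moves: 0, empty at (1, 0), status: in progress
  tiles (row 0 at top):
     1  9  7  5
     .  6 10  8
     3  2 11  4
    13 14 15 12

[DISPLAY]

                                              
                ┏━━━━━━━━━━━━━━━━━━━━━┓       
                ┃ SlidingPuzzle       ┃       
                ┠─────────────────────┨       
                ┃┌────┬────┬────┬────┐┃       
                ┃│  1 │  9 │  7 │  5 │┃       
                ┃├────┼────┼────┼────┤┃       
                ┃│    │  6 │ 10 │  8 │┃       
                ┃├────┼────┼────┼────┤┃       
━━━━━━━━━━━━━━━━┃│  3 │  2 │ 11 │  4 │┃       
Calculator      ┃├────┼────┼────┼────┤┃       
────────────────┃│ 13 │ 14 │ 15 │ 12 │┃       
                ┃└────┴────┴────┴────┘┃       
───┬───┬───┬───┐┃Moves: 0             ┃       
 7 │ 8 │ 9 │ ÷ │┃                     ┃       
───┼───┼───┼───┤┃                     ┃       
 4 │ 5 │ 6 │ × │┃                     ┃       
───┼───┼───┼───┤┃                     ┃       
 1 │ 2 │ 3 │ - │┃                     ┃       


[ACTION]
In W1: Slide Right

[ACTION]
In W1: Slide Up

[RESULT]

                                              
                ┏━━━━━━━━━━━━━━━━━━━━━┓       
                ┃ SlidingPuzzle       ┃       
                ┠─────────────────────┨       
                ┃┌────┬────┬────┬────┐┃       
                ┃│  1 │  9 │  7 │  5 │┃       
                ┃├────┼────┼────┼────┤┃       
                ┃│  3 │  6 │ 10 │  8 │┃       
                ┃├────┼────┼────┼────┤┃       
━━━━━━━━━━━━━━━━┃│    │  2 │ 11 │  4 │┃       
Calculator      ┃├────┼────┼────┼────┤┃       
────────────────┃│ 13 │ 14 │ 15 │ 12 │┃       
                ┃└────┴────┴────┴────┘┃       
───┬───┬───┬───┐┃Moves: 1             ┃       
 7 │ 8 │ 9 │ ÷ │┃                     ┃       
───┼───┼───┼───┤┃                     ┃       
 4 │ 5 │ 6 │ × │┃                     ┃       
───┼───┼───┼───┤┃                     ┃       
 1 │ 2 │ 3 │ - │┃                     ┃       


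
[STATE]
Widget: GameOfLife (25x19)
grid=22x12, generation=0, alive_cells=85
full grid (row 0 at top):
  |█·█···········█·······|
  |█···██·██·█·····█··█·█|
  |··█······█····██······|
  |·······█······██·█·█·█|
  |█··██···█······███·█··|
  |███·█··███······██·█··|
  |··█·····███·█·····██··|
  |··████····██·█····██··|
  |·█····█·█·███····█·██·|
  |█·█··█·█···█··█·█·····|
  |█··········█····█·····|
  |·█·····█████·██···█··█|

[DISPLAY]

Gen: 0                   
█·█···········█·······   
█···██·██·█·····█··█·█   
··█······█····██······   
·······█······██·█·█·█   
█··██···█······███·█··   
███·█··███······██·█··   
··█·····███·█·····██··   
··████····██·█····██··   
·█····█·█·███····█·██·   
█·█··█·█···█··█·█·····   
█··········█····█·····   
·█·····█████·██···█··█   
                         
                         
                         
                         
                         
                         


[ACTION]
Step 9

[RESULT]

Gen: 9                   
······················   
··█···█···█···········   
··█······█··█·········   
··██·█···█··█·········   
···········█··········   
····█··██·█···········   
··█···███·········█·█·   
······█··········█·██·   
···█······█·······█···   
██··█·····█·█····██···   
·██······█··█···█·█···   
··█·······██····███···   
                         
                         
                         
                         
                         
                         


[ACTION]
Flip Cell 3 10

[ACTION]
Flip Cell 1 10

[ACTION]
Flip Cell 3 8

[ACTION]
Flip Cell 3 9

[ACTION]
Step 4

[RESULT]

Gen: 13                  
······················   
·███··················   
·█·█·······█··········   
·█··█······█··········   
····█······█··········   
····█··█··············   
····█·█···············   
·····███···········██·   
·█····██···█········██   
████····██·█·······██·   
█···█····█············   
·████·················   
                         
                         
                         
                         
                         
                         


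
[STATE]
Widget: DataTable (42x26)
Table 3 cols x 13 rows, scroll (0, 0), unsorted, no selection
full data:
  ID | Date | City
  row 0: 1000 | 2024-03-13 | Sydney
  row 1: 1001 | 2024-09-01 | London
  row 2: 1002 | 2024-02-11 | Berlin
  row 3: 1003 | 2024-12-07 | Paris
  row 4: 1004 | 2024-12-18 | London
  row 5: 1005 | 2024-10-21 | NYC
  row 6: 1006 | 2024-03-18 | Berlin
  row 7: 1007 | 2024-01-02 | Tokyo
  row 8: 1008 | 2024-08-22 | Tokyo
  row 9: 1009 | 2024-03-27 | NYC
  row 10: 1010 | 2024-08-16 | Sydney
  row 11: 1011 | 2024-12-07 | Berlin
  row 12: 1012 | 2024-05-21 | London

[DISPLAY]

ID  │Date      │City                      
────┼──────────┼──────                    
1000│2024-03-13│Sydney                    
1001│2024-09-01│London                    
1002│2024-02-11│Berlin                    
1003│2024-12-07│Paris                     
1004│2024-12-18│London                    
1005│2024-10-21│NYC                       
1006│2024-03-18│Berlin                    
1007│2024-01-02│Tokyo                     
1008│2024-08-22│Tokyo                     
1009│2024-03-27│NYC                       
1010│2024-08-16│Sydney                    
1011│2024-12-07│Berlin                    
1012│2024-05-21│London                    
                                          
                                          
                                          
                                          
                                          
                                          
                                          
                                          
                                          
                                          
                                          


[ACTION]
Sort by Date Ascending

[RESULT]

ID  │Date     ▲│City                      
────┼──────────┼──────                    
1007│2024-01-02│Tokyo                     
1002│2024-02-11│Berlin                    
1000│2024-03-13│Sydney                    
1006│2024-03-18│Berlin                    
1009│2024-03-27│NYC                       
1012│2024-05-21│London                    
1010│2024-08-16│Sydney                    
1008│2024-08-22│Tokyo                     
1001│2024-09-01│London                    
1005│2024-10-21│NYC                       
1003│2024-12-07│Paris                     
1011│2024-12-07│Berlin                    
1004│2024-12-18│London                    
                                          
                                          
                                          
                                          
                                          
                                          
                                          
                                          
                                          
                                          
                                          


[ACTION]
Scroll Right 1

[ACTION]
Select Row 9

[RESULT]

ID  │Date     ▲│City                      
────┼──────────┼──────                    
1007│2024-01-02│Tokyo                     
1002│2024-02-11│Berlin                    
1000│2024-03-13│Sydney                    
1006│2024-03-18│Berlin                    
1009│2024-03-27│NYC                       
1012│2024-05-21│London                    
1010│2024-08-16│Sydney                    
1008│2024-08-22│Tokyo                     
1001│2024-09-01│London                    
>005│2024-10-21│NYC                       
1003│2024-12-07│Paris                     
1011│2024-12-07│Berlin                    
1004│2024-12-18│London                    
                                          
                                          
                                          
                                          
                                          
                                          
                                          
                                          
                                          
                                          
                                          


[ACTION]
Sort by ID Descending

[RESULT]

ID ▼│Date      │City                      
────┼──────────┼──────                    
1012│2024-05-21│London                    
1011│2024-12-07│Berlin                    
1010│2024-08-16│Sydney                    
1009│2024-03-27│NYC                       
1008│2024-08-22│Tokyo                     
1007│2024-01-02│Tokyo                     
1006│2024-03-18│Berlin                    
1005│2024-10-21│NYC                       
1004│2024-12-18│London                    
>003│2024-12-07│Paris                     
1002│2024-02-11│Berlin                    
1001│2024-09-01│London                    
1000│2024-03-13│Sydney                    
                                          
                                          
                                          
                                          
                                          
                                          
                                          
                                          
                                          
                                          
                                          


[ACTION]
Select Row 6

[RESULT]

ID ▼│Date      │City                      
────┼──────────┼──────                    
1012│2024-05-21│London                    
1011│2024-12-07│Berlin                    
1010│2024-08-16│Sydney                    
1009│2024-03-27│NYC                       
1008│2024-08-22│Tokyo                     
1007│2024-01-02│Tokyo                     
>006│2024-03-18│Berlin                    
1005│2024-10-21│NYC                       
1004│2024-12-18│London                    
1003│2024-12-07│Paris                     
1002│2024-02-11│Berlin                    
1001│2024-09-01│London                    
1000│2024-03-13│Sydney                    
                                          
                                          
                                          
                                          
                                          
                                          
                                          
                                          
                                          
                                          
                                          


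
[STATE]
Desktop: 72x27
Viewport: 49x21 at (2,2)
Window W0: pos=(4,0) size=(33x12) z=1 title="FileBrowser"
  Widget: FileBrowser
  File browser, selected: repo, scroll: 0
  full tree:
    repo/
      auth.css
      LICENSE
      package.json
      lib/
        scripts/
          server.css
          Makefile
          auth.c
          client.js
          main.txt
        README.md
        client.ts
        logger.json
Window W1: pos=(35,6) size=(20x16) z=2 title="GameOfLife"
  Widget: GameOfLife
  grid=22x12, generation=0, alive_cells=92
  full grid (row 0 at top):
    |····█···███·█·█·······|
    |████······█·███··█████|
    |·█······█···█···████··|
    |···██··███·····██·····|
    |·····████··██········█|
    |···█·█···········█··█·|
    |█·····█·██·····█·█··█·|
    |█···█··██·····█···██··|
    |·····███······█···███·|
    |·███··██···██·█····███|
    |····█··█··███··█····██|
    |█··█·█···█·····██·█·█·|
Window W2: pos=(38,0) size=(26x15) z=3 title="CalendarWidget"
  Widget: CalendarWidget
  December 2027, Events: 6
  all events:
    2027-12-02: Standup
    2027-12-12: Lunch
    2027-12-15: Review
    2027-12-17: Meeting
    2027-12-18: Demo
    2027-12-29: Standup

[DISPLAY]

  ┠───────────────────────────────┨ ┠────────────
  ┃> [-] repo/                    ┃ ┃     Decembe
  ┃    auth.css                   ┃ ┃Mo Tu We Th 
  ┃    LICENSE                    ┃ ┃       1  2*
  ┃    package.json              ┏━━┃ 6  7  8  9 
  ┃    [+] lib/                  ┃ G┃13 14 15* 16
  ┃                              ┠──┃20 21 22 23 
  ┃                              ┃Ge┃27 28 29* 30
  ┃                              ┃··┃            
  ┗━━━━━━━━━━━━━━━━━━━━━━━━━━━━━━┃██┃            
                                 ┃··┃            
                                 ┃·█┃            
                                 ┃··┗━━━━━━━━━━━━
                                 ┃·█·█···········
                                 ┃····█·██·····█·
                                 ┃··█··██·····█··
                                 ┃···███······█··
                                 ┃██··██···██·█··
                                 ┃··█··█··███··█·
                                 ┗━━━━━━━━━━━━━━━
                                                 


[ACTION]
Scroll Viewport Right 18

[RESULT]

────────────────┨ ┠────────────────────────┨     
                ┃ ┃     December 2027      ┃     
                ┃ ┃Mo Tu We Th Fr Sa Su    ┃     
                ┃ ┃       1  2*  3  4  5   ┃     
n              ┏━━┃ 6  7  8  9 10 11 12*   ┃     
               ┃ G┃13 14 15* 16 17* 18* 19 ┃     
               ┠──┃20 21 22 23 24 25 26    ┃     
               ┃Ge┃27 28 29* 30 31         ┃     
               ┃··┃                        ┃     
━━━━━━━━━━━━━━━┃██┃                        ┃     
               ┃··┃                        ┃     
               ┃·█┃                        ┃     
               ┃··┗━━━━━━━━━━━━━━━━━━━━━━━━┛     
               ┃·█·█···········█··┃              
               ┃····█·██·····█·█··┃              
               ┃··█··██·····█···██┃              
               ┃···███······█···██┃              
               ┃██··██···██·█····█┃              
               ┃··█··█··███··█····┃              
               ┗━━━━━━━━━━━━━━━━━━┛              
                                                 


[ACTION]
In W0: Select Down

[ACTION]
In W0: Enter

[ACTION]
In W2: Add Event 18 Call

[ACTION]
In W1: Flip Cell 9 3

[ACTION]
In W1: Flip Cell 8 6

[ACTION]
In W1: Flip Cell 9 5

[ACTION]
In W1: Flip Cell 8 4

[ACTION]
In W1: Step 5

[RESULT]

────────────────┨ ┠────────────────────────┨     
                ┃ ┃     December 2027      ┃     
                ┃ ┃Mo Tu We Th Fr Sa Su    ┃     
                ┃ ┃       1  2*  3  4  5   ┃     
n              ┏━━┃ 6  7  8  9 10 11 12*   ┃     
               ┃ G┃13 14 15* 16 17* 18* 19 ┃     
               ┠──┃20 21 22 23 24 25 26    ┃     
               ┃Ge┃27 28 29* 30 31         ┃     
               ┃·█┃                        ┃     
━━━━━━━━━━━━━━━┃█·┃                        ┃     
               ┃█·┃                        ┃     
               ┃██┃                        ┃     
               ┃·█┗━━━━━━━━━━━━━━━━━━━━━━━━┛     
               ┃··█···█·██··██·██·┃              
               ┃█·██········██····┃              
               ┃█·················┃              
               ┃██················┃              
               ┃·█················┃              
               ┃█·····█·█········█┃              
               ┗━━━━━━━━━━━━━━━━━━┛              
                                                 


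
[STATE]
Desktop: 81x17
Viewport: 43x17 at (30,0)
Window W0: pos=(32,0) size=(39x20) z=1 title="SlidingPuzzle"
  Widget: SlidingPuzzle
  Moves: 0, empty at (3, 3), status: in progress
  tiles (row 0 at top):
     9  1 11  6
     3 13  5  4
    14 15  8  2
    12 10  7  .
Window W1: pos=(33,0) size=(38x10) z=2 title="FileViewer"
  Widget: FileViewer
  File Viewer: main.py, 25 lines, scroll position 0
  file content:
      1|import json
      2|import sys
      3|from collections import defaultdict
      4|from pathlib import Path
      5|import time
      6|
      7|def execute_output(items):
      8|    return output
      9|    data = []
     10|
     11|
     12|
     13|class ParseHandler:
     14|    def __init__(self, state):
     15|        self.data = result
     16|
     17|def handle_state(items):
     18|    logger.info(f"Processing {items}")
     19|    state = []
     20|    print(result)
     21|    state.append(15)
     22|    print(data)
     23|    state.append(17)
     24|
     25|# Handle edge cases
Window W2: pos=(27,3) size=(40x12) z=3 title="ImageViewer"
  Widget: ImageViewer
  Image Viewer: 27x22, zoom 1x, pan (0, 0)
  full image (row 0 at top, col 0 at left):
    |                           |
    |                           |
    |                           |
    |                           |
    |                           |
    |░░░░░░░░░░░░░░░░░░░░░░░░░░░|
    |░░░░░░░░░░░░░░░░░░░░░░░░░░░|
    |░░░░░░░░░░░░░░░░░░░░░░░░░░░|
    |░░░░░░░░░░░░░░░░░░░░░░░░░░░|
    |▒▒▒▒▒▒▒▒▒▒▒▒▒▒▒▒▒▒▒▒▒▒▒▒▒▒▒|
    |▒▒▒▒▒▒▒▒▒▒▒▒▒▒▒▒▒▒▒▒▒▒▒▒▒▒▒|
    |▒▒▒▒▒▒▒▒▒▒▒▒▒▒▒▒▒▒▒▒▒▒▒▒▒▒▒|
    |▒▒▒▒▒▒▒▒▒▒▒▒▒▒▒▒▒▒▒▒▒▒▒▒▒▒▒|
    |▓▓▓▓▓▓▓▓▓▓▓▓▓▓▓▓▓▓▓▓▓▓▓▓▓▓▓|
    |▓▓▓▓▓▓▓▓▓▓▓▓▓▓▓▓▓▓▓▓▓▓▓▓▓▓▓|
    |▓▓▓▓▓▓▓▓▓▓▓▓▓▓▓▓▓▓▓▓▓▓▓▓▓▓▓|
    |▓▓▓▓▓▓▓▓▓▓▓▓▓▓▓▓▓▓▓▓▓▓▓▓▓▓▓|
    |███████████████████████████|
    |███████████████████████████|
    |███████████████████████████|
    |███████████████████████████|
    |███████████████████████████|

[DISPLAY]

  ┏┏━━━━━━━━━━━━━━━━━━━━━━━━━━━━━━━━━━━━┓  
  ┃┃ FileViewer                         ┃  
  ┠┠────────────────────────────────────┨  
━━━━━━━━━━━━━━━━━━━━━━━━━━━━━━━━━━━━┓  ▲┃  
mageViewer                          ┃  █┃  
────────────────────────────────────┨ct░┃  
                                    ┃  ░┃  
                                    ┃  ░┃  
                                    ┃  ▼┃  
                                    ┃━━━┛  
                                    ┃   ┃  
░░░░░░░░░░░░░░░░░░░░░░░░░           ┃   ┃  
░░░░░░░░░░░░░░░░░░░░░░░░░           ┃   ┃  
░░░░░░░░░░░░░░░░░░░░░░░░░           ┃   ┃  
━━━━━━━━━━━━━━━━━━━━━━━━━━━━━━━━━━━━┛   ┃  
  ┃                                     ┃  
  ┃                                     ┃  


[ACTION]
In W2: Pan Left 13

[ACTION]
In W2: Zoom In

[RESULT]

  ┏┏━━━━━━━━━━━━━━━━━━━━━━━━━━━━━━━━━━━━┓  
  ┃┃ FileViewer                         ┃  
  ┠┠────────────────────────────────────┨  
━━━━━━━━━━━━━━━━━━━━━━━━━━━━━━━━━━━━┓  ▲┃  
mageViewer                          ┃  █┃  
────────────────────────────────────┨ct░┃  
                                    ┃  ░┃  
                                    ┃  ░┃  
                                    ┃  ▼┃  
                                    ┃━━━┛  
                                    ┃   ┃  
                                    ┃   ┃  
                                    ┃   ┃  
                                    ┃   ┃  
━━━━━━━━━━━━━━━━━━━━━━━━━━━━━━━━━━━━┛   ┃  
  ┃                                     ┃  
  ┃                                     ┃  


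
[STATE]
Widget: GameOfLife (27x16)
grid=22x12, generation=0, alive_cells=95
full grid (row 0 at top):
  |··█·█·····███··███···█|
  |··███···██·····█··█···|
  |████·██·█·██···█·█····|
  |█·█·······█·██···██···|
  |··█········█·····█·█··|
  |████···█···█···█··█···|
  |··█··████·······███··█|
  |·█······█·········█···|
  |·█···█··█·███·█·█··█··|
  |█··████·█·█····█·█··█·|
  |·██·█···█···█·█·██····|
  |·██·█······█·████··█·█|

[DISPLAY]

Gen: 0                     
··█·█·····███··███···█     
··███···██·····█··█···     
████·██·█·██···█·█····     
█·█·······█·██···██···     
··█········█·····█·█··     
████···█···█···█··█···     
··█··████·······███··█     
·█······█·········█···     
·█···█··█·███·█·█··█··     
█··████·█·█····█·█··█·     
·██·█···█···█·█·██····     
·██·█······█·████··█·█     
                           
                           
                           


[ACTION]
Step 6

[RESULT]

Gen: 6                     
·······███···█████····     
·······█···█······█···     
········███···█··███··     
········█··█··█·······     
··············█·······     
················███···     
·········█··········██     
············█·········     
██·······█···█········     
█·██········█···██····     
█·██·······█···███····     
·██·········██········     
                           
                           
                           


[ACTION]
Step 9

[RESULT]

Gen: 15                    
······················     
··············█···██··     
············██·█··██··     
··········██·█·····█··     
··········█··█········     
···········████····█··     
··█·········█···█·····     
··██·········█·█······     
·██·█·······██········     
············█·█·······     
█·██·······█··█·······     
·██·········█·█·······     
                           
                           
                           


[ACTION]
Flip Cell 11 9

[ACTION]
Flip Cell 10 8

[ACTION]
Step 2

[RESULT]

Gen: 17                    
······················     
·············██····█··     
··········██········█·     
··········█··█·····█··     
··········█·█·········     
··········██··········     
············██·█······     
·█·█········███·······     
···········██·█·······     
·█·█··········██······     
·█·█·······█··██······     
·█·█········███·······     
                           
                           
                           
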